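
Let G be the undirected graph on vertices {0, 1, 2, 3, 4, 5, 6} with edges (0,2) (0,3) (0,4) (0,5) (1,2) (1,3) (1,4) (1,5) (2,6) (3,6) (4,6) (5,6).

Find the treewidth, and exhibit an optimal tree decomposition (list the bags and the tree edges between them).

Treewidth 3.
One optimal decomposition is:
Bags: B1 = {0, 1, 5, 6}  B2 = {0, 1, 2, 6}  B3 = {0, 1, 4, 6}  B4 = {0, 1, 3, 6}
Tree: B1–B2, B2–B3, B3–B4

Every bag has size at most 4, so the width is 4 − 1 = 3 and tw(G) ≤ 3. For the lower bound: the 4 vertex sets {0,5}, {2,6}, {1}, {4} are disjoint, each induces a connected subgraph, and every pair is joined by at least one edge of G. Contracting each set to a single vertex therefore yields K_{4} as a minor, and since treewidth is minor-monotone, tw(G) ≥ tw(K_{4}) = 3. Combining the bounds, tw(G) = 3.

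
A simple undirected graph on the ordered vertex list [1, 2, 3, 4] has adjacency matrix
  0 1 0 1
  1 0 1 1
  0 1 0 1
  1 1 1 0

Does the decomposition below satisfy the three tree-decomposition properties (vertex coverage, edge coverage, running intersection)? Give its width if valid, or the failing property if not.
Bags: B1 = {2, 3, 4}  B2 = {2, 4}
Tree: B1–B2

A tree decomposition must satisfy three properties: every vertex lies in some bag; for every edge, both endpoints lie together in some bag; and for every vertex, the bags containing it form a connected subtree. Here vertex 1 appears in no bag, so the decomposition is invalid.

No — vertex 1 appears in no bag.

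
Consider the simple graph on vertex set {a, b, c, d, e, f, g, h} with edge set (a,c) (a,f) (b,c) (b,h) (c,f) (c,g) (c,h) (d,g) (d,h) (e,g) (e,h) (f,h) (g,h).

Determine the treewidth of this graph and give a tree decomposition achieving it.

Every bag has size at most 3, so the width is 3 − 1 = 2 and tw(G) ≤ 2. For the lower bound, the 3 vertices {d, g, h} are pairwise adjacent, and any tree decomposition puts a clique entirely inside one bag — forcing width ≥ 2. The upper and lower bounds meet at 2, so that is the treewidth.

Treewidth 2.
One such decomposition:
Bags: B1 = {b, c, h}  B2 = {c, g, h}  B3 = {c, f, h}  B4 = {d, g, h}  B5 = {a, c, f}  B6 = {e, g, h}
Tree: B1–B2, B1–B3, B2–B4, B3–B5, B2–B6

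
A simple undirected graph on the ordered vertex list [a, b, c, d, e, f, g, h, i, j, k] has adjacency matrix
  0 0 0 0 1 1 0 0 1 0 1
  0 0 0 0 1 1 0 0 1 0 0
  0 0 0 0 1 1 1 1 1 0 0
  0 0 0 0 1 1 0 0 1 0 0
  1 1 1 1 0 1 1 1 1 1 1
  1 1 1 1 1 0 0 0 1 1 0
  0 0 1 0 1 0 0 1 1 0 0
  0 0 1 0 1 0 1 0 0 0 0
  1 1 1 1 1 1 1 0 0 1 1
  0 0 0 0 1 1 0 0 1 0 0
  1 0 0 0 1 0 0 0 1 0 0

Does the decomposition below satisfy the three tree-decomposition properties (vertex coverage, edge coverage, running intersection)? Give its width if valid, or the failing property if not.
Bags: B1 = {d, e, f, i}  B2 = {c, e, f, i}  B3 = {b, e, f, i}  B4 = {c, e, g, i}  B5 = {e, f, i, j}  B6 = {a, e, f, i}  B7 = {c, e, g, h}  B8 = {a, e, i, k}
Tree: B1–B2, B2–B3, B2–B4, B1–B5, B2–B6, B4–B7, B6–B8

Every vertex of G appears in some bag (union = {a, b, c, d, e, f, g, h, i, j, k}); every edge is covered by a bag; and for each vertex v the set of bags containing v is connected in the bag tree. The decomposition is therefore valid. The largest bag has 4 vertices, so the width is 3.

Yes; width 3.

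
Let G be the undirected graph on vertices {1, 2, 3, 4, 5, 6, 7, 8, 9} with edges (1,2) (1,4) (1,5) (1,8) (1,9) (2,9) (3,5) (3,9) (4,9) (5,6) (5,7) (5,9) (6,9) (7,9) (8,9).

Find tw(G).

2

A width-2 tree decomposition is:
Bags: B1 = {5, 6, 9}  B2 = {1, 5, 9}  B3 = {1, 4, 9}  B4 = {3, 5, 9}  B5 = {5, 7, 9}  B6 = {1, 8, 9}  B7 = {1, 2, 9}
Tree: B1–B2, B2–B3, B1–B4, B2–B5, B2–B6, B2–B7
Each bag holds 3 vertices, so the decomposition has width 2, which upper-bounds the treewidth. Conversely, {1, 8, 9} is a clique of size 3, and the vertices of any clique must share a bag in every tree decomposition; so some bag has ≥ 3 vertices and tw(G) ≥ 2. The upper and lower bounds meet at 2, so that is the treewidth.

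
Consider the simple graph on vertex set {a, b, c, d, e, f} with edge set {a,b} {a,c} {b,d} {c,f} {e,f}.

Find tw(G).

A width-1 tree decomposition is:
Bags: B1 = {b, d}  B2 = {a, b}  B3 = {a, c}  B4 = {c, f}  B5 = {e, f}
Tree: B1–B2, B2–B3, B3–B4, B4–B5
The largest bag has 2 vertices, giving width 1; this decomposition certifies tw(G) ≤ 1. Since G has at least one edge (e.g. d–b), it is not an edgeless graph, so tw(G) ≥ 1. Hence tw(G) = 1 exactly.

1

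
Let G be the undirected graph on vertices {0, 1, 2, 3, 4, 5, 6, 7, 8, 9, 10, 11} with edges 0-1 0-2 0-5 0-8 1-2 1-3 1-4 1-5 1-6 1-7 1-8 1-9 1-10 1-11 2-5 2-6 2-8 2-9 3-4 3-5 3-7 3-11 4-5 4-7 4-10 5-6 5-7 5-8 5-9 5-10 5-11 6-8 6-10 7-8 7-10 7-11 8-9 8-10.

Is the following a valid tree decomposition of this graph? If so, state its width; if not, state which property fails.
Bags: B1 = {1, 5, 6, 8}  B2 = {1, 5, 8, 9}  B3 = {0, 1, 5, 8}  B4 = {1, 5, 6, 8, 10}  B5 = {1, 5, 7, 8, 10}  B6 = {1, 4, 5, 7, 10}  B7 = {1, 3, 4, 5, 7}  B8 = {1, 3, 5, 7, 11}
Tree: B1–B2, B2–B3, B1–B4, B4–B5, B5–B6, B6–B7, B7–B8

A tree decomposition must satisfy three properties: every vertex lies in some bag; for every edge, both endpoints lie together in some bag; and for every vertex, the bags containing it form a connected subtree. Here vertex 2 appears in no bag, so the decomposition is invalid.

No — vertex 2 appears in no bag.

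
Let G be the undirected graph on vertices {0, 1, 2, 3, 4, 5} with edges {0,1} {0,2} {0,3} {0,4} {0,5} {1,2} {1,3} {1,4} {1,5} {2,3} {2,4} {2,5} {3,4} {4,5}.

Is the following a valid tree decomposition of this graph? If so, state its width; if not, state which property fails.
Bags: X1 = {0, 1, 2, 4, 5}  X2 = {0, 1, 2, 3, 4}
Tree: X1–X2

Yes; width 4.

Every vertex of G appears in some bag (union = {0, 1, 2, 3, 4, 5}); every edge is covered by a bag; and for each vertex v the set of bags containing v is connected in the bag tree. The decomposition is therefore valid. The largest bag has 5 vertices, so the width is 4.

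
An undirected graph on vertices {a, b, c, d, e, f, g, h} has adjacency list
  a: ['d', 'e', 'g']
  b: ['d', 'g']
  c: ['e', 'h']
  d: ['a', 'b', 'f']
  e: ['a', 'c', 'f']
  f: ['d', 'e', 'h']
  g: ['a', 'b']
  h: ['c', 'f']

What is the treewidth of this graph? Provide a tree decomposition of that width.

Treewidth 2.
One optimal decomposition is:
Bags: B1 = {c, e, h}  B2 = {e, f, h}  B3 = {a, e, f}  B4 = {a, d, f}  B5 = {a, d, g}  B6 = {b, d, g}
Tree: B1–B2, B2–B3, B3–B4, B4–B5, B5–B6

The largest bag has 3 vertices, giving width 2; this decomposition certifies tw(G) ≤ 2. For the lower bound, G contains the cycle c–h–f–e–c, so G is not a forest; only forests have treewidth ≤ 1, hence tw(G) ≥ 2. Combining the bounds, tw(G) = 2.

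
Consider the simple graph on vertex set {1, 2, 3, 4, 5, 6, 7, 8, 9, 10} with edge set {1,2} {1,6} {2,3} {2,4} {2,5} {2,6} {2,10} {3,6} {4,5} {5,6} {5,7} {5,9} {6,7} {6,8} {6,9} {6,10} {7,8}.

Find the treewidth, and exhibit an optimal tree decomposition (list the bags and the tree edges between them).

Every bag has size at most 3, so the width is 3 − 1 = 2 and tw(G) ≤ 2. Conversely, {2, 4, 5} is a clique of size 3, and the vertices of any clique must share a bag in every tree decomposition; so some bag has ≥ 3 vertices and tw(G) ≥ 2. Hence tw(G) = 2 exactly.

Treewidth 2.
One such decomposition:
Bags: B1 = {5, 6, 9}  B2 = {2, 5, 6}  B3 = {5, 6, 7}  B4 = {6, 7, 8}  B5 = {2, 3, 6}  B6 = {1, 2, 6}  B7 = {2, 6, 10}  B8 = {2, 4, 5}
Tree: B1–B2, B1–B3, B3–B4, B2–B5, B5–B6, B2–B7, B2–B8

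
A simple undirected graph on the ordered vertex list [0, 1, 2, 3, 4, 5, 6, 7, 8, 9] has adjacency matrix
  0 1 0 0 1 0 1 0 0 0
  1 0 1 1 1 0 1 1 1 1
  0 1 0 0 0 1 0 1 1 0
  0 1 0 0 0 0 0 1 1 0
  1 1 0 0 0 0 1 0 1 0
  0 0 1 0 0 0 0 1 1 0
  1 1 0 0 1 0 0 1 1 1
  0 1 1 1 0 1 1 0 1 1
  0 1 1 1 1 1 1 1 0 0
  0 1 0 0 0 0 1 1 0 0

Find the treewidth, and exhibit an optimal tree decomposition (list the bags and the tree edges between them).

The largest bag has 4 vertices, giving width 3; this decomposition certifies tw(G) ≤ 3. On the other hand G contains the 4-clique {1, 2, 7, 8}. A clique must lie in a single bag of any decomposition, so no decomposition can have width below 3. The upper and lower bounds meet at 3, so that is the treewidth.

Treewidth 3.
One optimal decomposition is:
Bags: B1 = {1, 6, 7, 8}  B2 = {1, 4, 6, 8}  B3 = {1, 2, 7, 8}  B4 = {1, 3, 7, 8}  B5 = {0, 1, 4, 6}  B6 = {2, 5, 7, 8}  B7 = {1, 6, 7, 9}
Tree: B1–B2, B1–B3, B1–B4, B2–B5, B3–B6, B1–B7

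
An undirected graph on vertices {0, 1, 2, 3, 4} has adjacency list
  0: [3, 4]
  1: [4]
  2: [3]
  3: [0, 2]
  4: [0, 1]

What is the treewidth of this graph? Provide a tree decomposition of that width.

Treewidth 1.
One such decomposition:
Bags: B1 = {2, 3}  B2 = {0, 3}  B3 = {0, 4}  B4 = {1, 4}
Tree: B1–B2, B2–B3, B3–B4

Each bag holds 2 vertices, so the decomposition has width 1, which upper-bounds the treewidth. Since G has at least one edge (e.g. 2–3), it is not an edgeless graph, so tw(G) ≥ 1. The upper and lower bounds meet at 1, so that is the treewidth.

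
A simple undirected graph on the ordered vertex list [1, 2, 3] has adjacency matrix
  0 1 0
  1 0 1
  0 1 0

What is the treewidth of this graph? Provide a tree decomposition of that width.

The largest bag has 2 vertices, giving width 1; this decomposition certifies tw(G) ≤ 1. G has an edge, so its treewidth is at least 1. Combining the bounds, tw(G) = 1.

Treewidth 1.
One optimal decomposition is:
Bags: B1 = {1, 2}  B2 = {2, 3}
Tree: B1–B2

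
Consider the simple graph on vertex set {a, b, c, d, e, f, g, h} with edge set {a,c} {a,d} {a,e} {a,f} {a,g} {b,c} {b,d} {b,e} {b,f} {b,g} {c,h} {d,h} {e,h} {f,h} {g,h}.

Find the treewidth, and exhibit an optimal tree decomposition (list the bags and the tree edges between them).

Treewidth 3.
One such decomposition:
Bags: B1 = {a, b, f, h}  B2 = {a, b, c, h}  B3 = {a, b, e, h}  B4 = {a, b, g, h}  B5 = {a, b, d, h}
Tree: B1–B2, B2–B3, B3–B4, B4–B5

Every bag has size at most 4, so the width is 4 − 1 = 3 and tw(G) ≤ 3. For the lower bound: the 4 vertex sets {a,f}, {c,h}, {b}, {e} are disjoint, each induces a connected subgraph, and every pair is joined by at least one edge of G. Contracting each set to a single vertex therefore yields K_{4} as a minor, and since treewidth is minor-monotone, tw(G) ≥ tw(K_{4}) = 3. Hence tw(G) = 3 exactly.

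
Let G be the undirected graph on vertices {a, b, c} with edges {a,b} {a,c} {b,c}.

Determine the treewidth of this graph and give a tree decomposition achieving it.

Treewidth 2.
One such decomposition:
Bags: B1 = {a, b, c}
Tree: (single bag)

With just one bag of size 3, the width is 3 − 1 = 2, so tw(G) ≤ 2. For the lower bound, the 3 vertices {a, b, c} are pairwise adjacent, and any tree decomposition puts a clique entirely inside one bag — forcing width ≥ 2. Combining the bounds, tw(G) = 2.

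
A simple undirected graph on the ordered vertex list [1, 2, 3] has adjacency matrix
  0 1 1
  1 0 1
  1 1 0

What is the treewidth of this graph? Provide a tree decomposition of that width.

With just one bag of size 3, the width is 3 − 1 = 2, so tw(G) ≤ 2. For the lower bound, the 3 vertices {1, 2, 3} are pairwise adjacent, and any tree decomposition puts a clique entirely inside one bag — forcing width ≥ 2. Hence tw(G) = 2 exactly.

Treewidth 2.
Bags: B1 = {1, 2, 3}
Tree: (single bag)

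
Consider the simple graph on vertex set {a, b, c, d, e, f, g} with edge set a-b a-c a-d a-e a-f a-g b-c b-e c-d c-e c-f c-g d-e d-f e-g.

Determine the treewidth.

A width-3 tree decomposition is:
Bags: B1 = {a, c, d, e}  B2 = {a, b, c, e}  B3 = {a, c, e, g}  B4 = {a, c, d, f}
Tree: B1–B2, B1–B3, B1–B4
Every bag has size at most 4, so the width is 4 − 1 = 3 and tw(G) ≤ 3. On the other hand G contains the 4-clique {a, c, d, e}. A clique must lie in a single bag of any decomposition, so no decomposition can have width below 3. The upper and lower bounds meet at 3, so that is the treewidth.

3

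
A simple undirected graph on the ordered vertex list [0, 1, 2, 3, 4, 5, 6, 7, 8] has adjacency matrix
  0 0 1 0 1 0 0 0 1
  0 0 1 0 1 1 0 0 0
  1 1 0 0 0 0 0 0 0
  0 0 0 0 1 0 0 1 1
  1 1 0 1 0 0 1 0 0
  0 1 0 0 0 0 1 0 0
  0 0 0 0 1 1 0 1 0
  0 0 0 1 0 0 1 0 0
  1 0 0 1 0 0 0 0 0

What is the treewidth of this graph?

3

A width-3 tree decomposition is:
Bags: B1 = {3, 6, 7, 8}  B2 = {3, 4, 6, 8}  B3 = {0, 4, 6, 8}  B4 = {0, 4, 5, 6}  B5 = {0, 1, 4, 5}  B6 = {0, 1, 2, 5}
Tree: B1–B2, B2–B3, B3–B4, B4–B5, B5–B6
Each bag holds 4 vertices, so the decomposition has width 3, which upper-bounds the treewidth. For the lower bound: the 4 vertex sets {3,7,8}, {6}, {4}, {0,1,2,5} are disjoint, each induces a connected subgraph, and every pair is joined by at least one edge of G. Contracting each set to a single vertex therefore yields K_{4} as a minor, and since treewidth is minor-monotone, tw(G) ≥ tw(K_{4}) = 3. The upper and lower bounds meet at 3, so that is the treewidth.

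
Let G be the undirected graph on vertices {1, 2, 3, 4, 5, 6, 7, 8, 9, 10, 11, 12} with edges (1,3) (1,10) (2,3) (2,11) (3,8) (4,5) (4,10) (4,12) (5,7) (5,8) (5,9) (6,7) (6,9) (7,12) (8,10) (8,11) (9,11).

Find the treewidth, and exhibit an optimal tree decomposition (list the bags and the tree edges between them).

Treewidth 3.
One optimal decomposition is:
Bags: B1 = {4, 6, 7, 12}  B2 = {4, 5, 6, 7}  B3 = {4, 5, 6, 9}  B4 = {4, 5, 9, 10}  B5 = {5, 8, 9, 10}  B6 = {8, 9, 10, 11}  B7 = {1, 8, 10, 11}  B8 = {1, 3, 8, 11}  B9 = {1, 2, 3, 11}
Tree: B1–B2, B2–B3, B3–B4, B4–B5, B5–B6, B6–B7, B7–B8, B8–B9

Every bag has size at most 4, so the width is 4 − 1 = 3 and tw(G) ≤ 3. For the lower bound: the 4 vertex sets {6,7,12}, {4}, {5}, {8,9,10,11} are disjoint, each induces a connected subgraph, and every pair is joined by at least one edge of G. Contracting each set to a single vertex therefore yields K_{4} as a minor, and since treewidth is minor-monotone, tw(G) ≥ tw(K_{4}) = 3. Hence tw(G) = 3 exactly.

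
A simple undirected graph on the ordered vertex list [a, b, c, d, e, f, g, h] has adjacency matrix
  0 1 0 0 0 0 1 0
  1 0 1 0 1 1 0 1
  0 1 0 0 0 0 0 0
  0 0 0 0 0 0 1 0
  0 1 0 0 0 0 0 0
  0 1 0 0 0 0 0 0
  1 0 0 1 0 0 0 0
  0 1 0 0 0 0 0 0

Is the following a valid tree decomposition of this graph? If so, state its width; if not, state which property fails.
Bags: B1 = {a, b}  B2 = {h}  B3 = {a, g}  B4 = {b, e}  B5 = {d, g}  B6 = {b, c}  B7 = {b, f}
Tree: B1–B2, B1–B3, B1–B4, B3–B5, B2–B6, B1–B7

No — edge (b,h) lies in no bag.

A tree decomposition must satisfy three properties: every vertex lies in some bag; for every edge, both endpoints lie together in some bag; and for every vertex, the bags containing it form a connected subtree. Here edge (b,h) lies in no bag, so the decomposition is invalid.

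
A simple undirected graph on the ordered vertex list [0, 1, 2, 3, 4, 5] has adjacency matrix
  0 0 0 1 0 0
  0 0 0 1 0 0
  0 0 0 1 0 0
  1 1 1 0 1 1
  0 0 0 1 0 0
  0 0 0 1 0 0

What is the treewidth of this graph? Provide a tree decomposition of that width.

Each bag holds 2 vertices, so the decomposition has width 1, which upper-bounds the treewidth. Since G has at least one edge (e.g. 3–4), it is not an edgeless graph, so tw(G) ≥ 1. Hence tw(G) = 1 exactly.

Treewidth 1.
One such decomposition:
Bags: B1 = {3, 4}  B2 = {1, 3}  B3 = {2, 3}  B4 = {0, 3}  B5 = {3, 5}
Tree: B1–B2, B2–B3, B2–B4, B2–B5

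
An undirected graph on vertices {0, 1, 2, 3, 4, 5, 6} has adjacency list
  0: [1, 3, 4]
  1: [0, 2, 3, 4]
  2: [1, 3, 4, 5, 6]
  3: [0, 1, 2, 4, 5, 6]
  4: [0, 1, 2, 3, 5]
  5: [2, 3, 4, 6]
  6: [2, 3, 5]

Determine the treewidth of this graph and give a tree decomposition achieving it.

Every bag has size at most 4, so the width is 4 − 1 = 3 and tw(G) ≤ 3. Conversely, {0, 1, 3, 4} is a clique of size 4, and the vertices of any clique must share a bag in every tree decomposition; so some bag has ≥ 4 vertices and tw(G) ≥ 3. Combining the bounds, tw(G) = 3.

Treewidth 3.
One such decomposition:
Bags: B1 = {0, 1, 3, 4}  B2 = {1, 2, 3, 4}  B3 = {2, 3, 4, 5}  B4 = {2, 3, 5, 6}
Tree: B1–B2, B2–B3, B3–B4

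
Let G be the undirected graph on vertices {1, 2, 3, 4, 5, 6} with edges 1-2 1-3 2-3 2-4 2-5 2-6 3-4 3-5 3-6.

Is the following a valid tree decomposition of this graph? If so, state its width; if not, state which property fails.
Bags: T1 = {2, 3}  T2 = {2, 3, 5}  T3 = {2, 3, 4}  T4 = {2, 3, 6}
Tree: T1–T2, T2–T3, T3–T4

A tree decomposition must satisfy three properties: every vertex lies in some bag; for every edge, both endpoints lie together in some bag; and for every vertex, the bags containing it form a connected subtree. Here vertex 1 appears in no bag, so the decomposition is invalid.

No — vertex 1 appears in no bag.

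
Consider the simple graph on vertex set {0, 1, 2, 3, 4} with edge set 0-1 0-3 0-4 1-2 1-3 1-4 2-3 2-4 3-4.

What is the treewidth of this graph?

A width-3 tree decomposition is:
Bags: B1 = {0, 1, 3, 4}  B2 = {1, 2, 3, 4}
Tree: B1–B2
Each bag holds 4 vertices, so the decomposition has width 3, which upper-bounds the treewidth. On the other hand G contains the 4-clique {0, 1, 3, 4}. A clique must lie in a single bag of any decomposition, so no decomposition can have width below 3. The upper and lower bounds meet at 3, so that is the treewidth.

3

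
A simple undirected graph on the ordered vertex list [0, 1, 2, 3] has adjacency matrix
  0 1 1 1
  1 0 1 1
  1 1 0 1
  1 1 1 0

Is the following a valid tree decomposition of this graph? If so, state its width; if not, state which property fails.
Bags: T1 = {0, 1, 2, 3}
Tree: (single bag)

Checking the three conditions: (i) the bags cover all of {0, 1, 2, 3}; (ii) for each edge, some bag contains both endpoints; (iii) the bags containing any fixed vertex form a subtree. All hold, so the decomposition is valid with width 4 − 1 = 3.

Yes; width 3.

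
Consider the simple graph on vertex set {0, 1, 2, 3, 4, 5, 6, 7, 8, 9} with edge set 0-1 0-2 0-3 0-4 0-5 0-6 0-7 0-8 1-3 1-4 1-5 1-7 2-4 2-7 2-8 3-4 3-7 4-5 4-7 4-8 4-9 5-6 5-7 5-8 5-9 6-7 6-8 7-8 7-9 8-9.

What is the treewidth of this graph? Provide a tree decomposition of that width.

Every bag has size at most 5, so the width is 5 − 1 = 4 and tw(G) ≤ 4. On the other hand G contains the 5-clique {0, 2, 4, 7, 8}. A clique must lie in a single bag of any decomposition, so no decomposition can have width below 4. Hence tw(G) = 4 exactly.

Treewidth 4.
One optimal decomposition is:
Bags: B1 = {0, 4, 5, 7, 8}  B2 = {0, 1, 4, 5, 7}  B3 = {0, 1, 3, 4, 7}  B4 = {0, 2, 4, 7, 8}  B5 = {4, 5, 7, 8, 9}  B6 = {0, 5, 6, 7, 8}
Tree: B1–B2, B2–B3, B1–B4, B1–B5, B1–B6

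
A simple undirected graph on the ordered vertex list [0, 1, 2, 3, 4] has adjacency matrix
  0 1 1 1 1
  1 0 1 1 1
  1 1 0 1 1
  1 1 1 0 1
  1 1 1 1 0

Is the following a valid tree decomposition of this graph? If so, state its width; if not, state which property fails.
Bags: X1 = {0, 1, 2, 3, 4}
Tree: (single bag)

Yes; width 4.

Vertex coverage: the bags together contain {0, 1, 2, 3, 4}, the full vertex set. Edge coverage: each edge of G has both endpoints in at least one bag. Running intersection: for every vertex, the bags containing it form a connected subtree. All three properties hold, so this is a valid tree decomposition of width max|bag| − 1 = 4, and hence tw(G) ≤ 4.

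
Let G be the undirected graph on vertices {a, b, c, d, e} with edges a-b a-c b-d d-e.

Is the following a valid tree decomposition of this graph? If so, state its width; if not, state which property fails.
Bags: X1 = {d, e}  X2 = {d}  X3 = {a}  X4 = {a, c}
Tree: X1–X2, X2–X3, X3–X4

A tree decomposition must satisfy three properties: every vertex lies in some bag; for every edge, both endpoints lie together in some bag; and for every vertex, the bags containing it form a connected subtree. Here vertex b appears in no bag, so the decomposition is invalid.

No — vertex b appears in no bag.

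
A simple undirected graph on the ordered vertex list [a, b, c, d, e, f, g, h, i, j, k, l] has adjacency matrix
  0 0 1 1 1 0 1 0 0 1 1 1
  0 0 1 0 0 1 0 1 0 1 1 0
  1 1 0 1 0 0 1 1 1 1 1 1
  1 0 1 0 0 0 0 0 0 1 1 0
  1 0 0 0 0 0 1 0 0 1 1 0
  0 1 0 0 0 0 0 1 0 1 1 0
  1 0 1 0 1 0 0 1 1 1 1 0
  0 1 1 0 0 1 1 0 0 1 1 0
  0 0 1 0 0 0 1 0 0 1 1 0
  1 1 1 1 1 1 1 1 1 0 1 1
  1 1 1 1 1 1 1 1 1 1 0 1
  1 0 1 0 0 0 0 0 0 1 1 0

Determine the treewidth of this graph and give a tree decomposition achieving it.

Treewidth 4.
One such decomposition:
Bags: B1 = {c, g, h, j, k}  B2 = {b, c, h, j, k}  B3 = {a, c, g, j, k}  B4 = {c, g, i, j, k}  B5 = {b, f, h, j, k}  B6 = {a, e, g, j, k}  B7 = {a, c, j, k, l}  B8 = {a, c, d, j, k}
Tree: B1–B2, B1–B3, B1–B4, B2–B5, B3–B6, B3–B7, B7–B8

Each bag holds 5 vertices, so the decomposition has width 4, which upper-bounds the treewidth. For the lower bound, the 5 vertices {a, e, g, j, k} are pairwise adjacent, and any tree decomposition puts a clique entirely inside one bag — forcing width ≥ 4. The upper and lower bounds meet at 4, so that is the treewidth.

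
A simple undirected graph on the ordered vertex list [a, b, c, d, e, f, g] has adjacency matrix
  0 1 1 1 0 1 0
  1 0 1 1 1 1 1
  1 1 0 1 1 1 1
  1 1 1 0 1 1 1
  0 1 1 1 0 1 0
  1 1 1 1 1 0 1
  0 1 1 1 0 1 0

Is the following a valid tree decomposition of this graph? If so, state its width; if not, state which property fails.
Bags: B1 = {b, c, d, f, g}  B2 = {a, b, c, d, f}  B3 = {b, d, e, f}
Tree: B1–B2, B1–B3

No — edge (c,e) lies in no bag.

A tree decomposition must satisfy three properties: every vertex lies in some bag; for every edge, both endpoints lie together in some bag; and for every vertex, the bags containing it form a connected subtree. Here edge (c,e) lies in no bag, so the decomposition is invalid.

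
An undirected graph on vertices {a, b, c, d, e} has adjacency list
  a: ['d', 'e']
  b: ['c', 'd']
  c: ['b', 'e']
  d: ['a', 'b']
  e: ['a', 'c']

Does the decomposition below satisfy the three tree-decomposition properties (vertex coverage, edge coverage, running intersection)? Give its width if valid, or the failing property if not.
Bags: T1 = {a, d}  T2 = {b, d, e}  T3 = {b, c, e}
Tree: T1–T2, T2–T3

A tree decomposition must satisfy three properties: every vertex lies in some bag; for every edge, both endpoints lie together in some bag; and for every vertex, the bags containing it form a connected subtree. Here edge (e,a) lies in no bag, so the decomposition is invalid.

No — edge (e,a) lies in no bag.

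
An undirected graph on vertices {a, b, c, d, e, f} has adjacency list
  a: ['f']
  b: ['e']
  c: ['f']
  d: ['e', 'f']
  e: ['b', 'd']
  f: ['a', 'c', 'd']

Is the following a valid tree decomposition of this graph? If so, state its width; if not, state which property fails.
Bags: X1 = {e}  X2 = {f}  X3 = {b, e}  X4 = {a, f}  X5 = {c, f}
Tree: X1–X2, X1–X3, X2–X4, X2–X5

A tree decomposition must satisfy three properties: every vertex lies in some bag; for every edge, both endpoints lie together in some bag; and for every vertex, the bags containing it form a connected subtree. Here vertex d appears in no bag, so the decomposition is invalid.

No — vertex d appears in no bag.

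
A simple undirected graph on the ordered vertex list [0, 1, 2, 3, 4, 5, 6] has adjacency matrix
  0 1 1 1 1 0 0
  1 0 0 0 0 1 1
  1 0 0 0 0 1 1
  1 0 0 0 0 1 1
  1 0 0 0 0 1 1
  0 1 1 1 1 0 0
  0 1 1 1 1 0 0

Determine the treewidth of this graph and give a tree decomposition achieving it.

Treewidth 3.
One such decomposition:
Bags: B1 = {0, 3, 5, 6}  B2 = {0, 4, 5, 6}  B3 = {0, 2, 5, 6}  B4 = {0, 1, 5, 6}
Tree: B1–B2, B2–B3, B3–B4

Every bag has size at most 4, so the width is 4 − 1 = 3 and tw(G) ≤ 3. For the lower bound: the 4 vertex sets {0,3}, {4,5}, {6}, {2} are disjoint, each induces a connected subgraph, and every pair is joined by at least one edge of G. Contracting each set to a single vertex therefore yields K_{4} as a minor, and since treewidth is minor-monotone, tw(G) ≥ tw(K_{4}) = 3. Combining the bounds, tw(G) = 3.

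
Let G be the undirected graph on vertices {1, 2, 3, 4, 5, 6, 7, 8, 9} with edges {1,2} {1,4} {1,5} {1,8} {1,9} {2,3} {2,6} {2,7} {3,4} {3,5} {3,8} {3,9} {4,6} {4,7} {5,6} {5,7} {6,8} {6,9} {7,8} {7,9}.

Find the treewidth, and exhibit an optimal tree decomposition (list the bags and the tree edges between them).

Treewidth 4.
Bags: B1 = {1, 2, 3, 6, 7}  B2 = {1, 3, 5, 6, 7}  B3 = {1, 3, 6, 7, 9}  B4 = {1, 3, 4, 6, 7}  B5 = {1, 3, 6, 7, 8}
Tree: B1–B2, B2–B3, B3–B4, B4–B5

Each bag holds 5 vertices, so the decomposition has width 4, which upper-bounds the treewidth. For the lower bound: the 5 vertex sets {2,6}, {1,5}, {7,9}, {3}, {4} are disjoint, each induces a connected subgraph, and every pair is joined by at least one edge of G. Contracting each set to a single vertex therefore yields K_{5} as a minor, and since treewidth is minor-monotone, tw(G) ≥ tw(K_{5}) = 4. The upper and lower bounds meet at 4, so that is the treewidth.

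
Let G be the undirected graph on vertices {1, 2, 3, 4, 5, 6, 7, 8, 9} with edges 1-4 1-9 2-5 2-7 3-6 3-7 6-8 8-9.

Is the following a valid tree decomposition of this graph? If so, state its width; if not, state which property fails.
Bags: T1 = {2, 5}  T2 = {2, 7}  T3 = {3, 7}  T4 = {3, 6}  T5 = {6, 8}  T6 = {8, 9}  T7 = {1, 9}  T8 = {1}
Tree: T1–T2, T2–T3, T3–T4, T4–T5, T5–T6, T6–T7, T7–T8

A tree decomposition must satisfy three properties: every vertex lies in some bag; for every edge, both endpoints lie together in some bag; and for every vertex, the bags containing it form a connected subtree. Here vertex 4 appears in no bag, so the decomposition is invalid.

No — vertex 4 appears in no bag.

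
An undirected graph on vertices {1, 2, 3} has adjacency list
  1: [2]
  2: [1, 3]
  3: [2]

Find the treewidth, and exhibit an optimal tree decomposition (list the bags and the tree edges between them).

Each bag holds 2 vertices, so the decomposition has width 1, which upper-bounds the treewidth. G has an edge, so its treewidth is at least 1. Combining the bounds, tw(G) = 1.

Treewidth 1.
One such decomposition:
Bags: B1 = {2, 3}  B2 = {1, 2}
Tree: B1–B2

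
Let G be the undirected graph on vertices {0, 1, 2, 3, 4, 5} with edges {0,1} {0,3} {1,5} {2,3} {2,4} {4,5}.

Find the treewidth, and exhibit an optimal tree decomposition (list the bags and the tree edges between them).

Treewidth 2.
One optimal decomposition is:
Bags: B1 = {2, 4, 5}  B2 = {2, 3, 5}  B3 = {0, 3, 5}  B4 = {0, 1, 5}
Tree: B1–B2, B2–B3, B3–B4

Each bag holds 3 vertices, so the decomposition has width 2, which upper-bounds the treewidth. The edges 5–4–2–3–0–1–5 form a cycle, so G is not a tree and its treewidth is at least 2. Combining the bounds, tw(G) = 2.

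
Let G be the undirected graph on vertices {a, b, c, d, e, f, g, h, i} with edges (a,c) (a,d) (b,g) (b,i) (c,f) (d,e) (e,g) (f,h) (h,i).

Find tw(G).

2

A width-2 tree decomposition is:
Bags: B1 = {a, d, e}  B2 = {a, e, g}  B3 = {a, b, g}  B4 = {a, b, i}  B5 = {a, h, i}  B6 = {a, f, h}  B7 = {a, c, f}
Tree: B1–B2, B2–B3, B3–B4, B4–B5, B5–B6, B6–B7
Every bag has size at most 3, so the width is 3 − 1 = 2 and tw(G) ≤ 2. Since a–d–e–g–b–i–h–f–c–a is a cycle in G, G is not acyclic. Forests are exactly the graphs of treewidth ≤ 1, so tw(G) ≥ 2. Combining the bounds, tw(G) = 2.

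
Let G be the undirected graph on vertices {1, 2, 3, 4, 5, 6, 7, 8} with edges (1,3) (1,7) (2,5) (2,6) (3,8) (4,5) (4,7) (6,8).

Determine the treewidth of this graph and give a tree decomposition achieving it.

The largest bag has 3 vertices, giving width 2; this decomposition certifies tw(G) ≤ 2. The edges 4–5–2–6–8–3–1–7–4 form a cycle, so G is not a tree and its treewidth is at least 2. The upper and lower bounds meet at 2, so that is the treewidth.

Treewidth 2.
One such decomposition:
Bags: B1 = {2, 4, 5}  B2 = {2, 4, 6}  B3 = {4, 6, 8}  B4 = {3, 4, 8}  B5 = {1, 3, 4}  B6 = {1, 4, 7}
Tree: B1–B2, B2–B3, B3–B4, B4–B5, B5–B6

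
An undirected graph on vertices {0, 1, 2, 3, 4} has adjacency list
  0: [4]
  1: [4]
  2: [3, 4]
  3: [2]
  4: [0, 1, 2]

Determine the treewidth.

A width-1 tree decomposition is:
Bags: B1 = {2, 3}  B2 = {2, 4}  B3 = {1, 4}  B4 = {0, 4}
Tree: B1–B2, B2–B3, B3–B4
The largest bag has 2 vertices, giving width 1; this decomposition certifies tw(G) ≤ 1. Since G has at least one edge (e.g. 2–3), it is not an edgeless graph, so tw(G) ≥ 1. Combining the bounds, tw(G) = 1.

1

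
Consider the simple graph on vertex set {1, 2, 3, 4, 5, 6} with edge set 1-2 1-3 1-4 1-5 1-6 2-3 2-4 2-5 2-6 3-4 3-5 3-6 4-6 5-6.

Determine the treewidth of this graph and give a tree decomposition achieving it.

Each bag holds 5 vertices, so the decomposition has width 4, which upper-bounds the treewidth. Conversely, {1, 2, 3, 4, 6} is a clique of size 5, and the vertices of any clique must share a bag in every tree decomposition; so some bag has ≥ 5 vertices and tw(G) ≥ 4. Combining the bounds, tw(G) = 4.

Treewidth 4.
One such decomposition:
Bags: B1 = {1, 2, 3, 5, 6}  B2 = {1, 2, 3, 4, 6}
Tree: B1–B2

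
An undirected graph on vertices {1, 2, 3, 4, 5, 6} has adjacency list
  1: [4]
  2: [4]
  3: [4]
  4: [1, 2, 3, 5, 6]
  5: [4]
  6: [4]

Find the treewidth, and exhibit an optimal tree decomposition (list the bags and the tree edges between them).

Treewidth 1.
Bags: B1 = {4, 6}  B2 = {1, 4}  B3 = {4, 5}  B4 = {3, 4}  B5 = {2, 4}
Tree: B1–B2, B1–B3, B3–B4, B3–B5

The largest bag has 2 vertices, giving width 1; this decomposition certifies tw(G) ≤ 1. G has an edge, so its treewidth is at least 1. Hence tw(G) = 1 exactly.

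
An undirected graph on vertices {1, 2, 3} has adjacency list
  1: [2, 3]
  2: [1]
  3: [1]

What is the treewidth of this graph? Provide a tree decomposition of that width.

Treewidth 1.
One optimal decomposition is:
Bags: B1 = {1, 3}  B2 = {1, 2}
Tree: B1–B2

Each bag holds 2 vertices, so the decomposition has width 1, which upper-bounds the treewidth. G has an edge, so its treewidth is at least 1. Therefore the treewidth is 1.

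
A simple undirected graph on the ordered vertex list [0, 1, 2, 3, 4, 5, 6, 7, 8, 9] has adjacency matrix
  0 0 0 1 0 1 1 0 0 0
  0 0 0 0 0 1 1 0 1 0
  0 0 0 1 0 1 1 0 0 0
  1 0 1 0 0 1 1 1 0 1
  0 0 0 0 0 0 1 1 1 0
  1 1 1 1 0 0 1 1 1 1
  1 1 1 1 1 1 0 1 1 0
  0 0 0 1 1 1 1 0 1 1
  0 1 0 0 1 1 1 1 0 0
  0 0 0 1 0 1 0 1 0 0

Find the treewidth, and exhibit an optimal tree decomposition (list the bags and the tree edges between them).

Treewidth 3.
One such decomposition:
Bags: B1 = {2, 3, 5, 6}  B2 = {3, 5, 6, 7}  B3 = {5, 6, 7, 8}  B4 = {4, 6, 7, 8}  B5 = {0, 3, 5, 6}  B6 = {1, 5, 6, 8}  B7 = {3, 5, 7, 9}
Tree: B1–B2, B2–B3, B3–B4, B2–B5, B3–B6, B2–B7

Every bag has size at most 4, so the width is 4 − 1 = 3 and tw(G) ≤ 3. For the lower bound, the 4 vertices {4, 6, 7, 8} are pairwise adjacent, and any tree decomposition puts a clique entirely inside one bag — forcing width ≥ 3. Hence tw(G) = 3 exactly.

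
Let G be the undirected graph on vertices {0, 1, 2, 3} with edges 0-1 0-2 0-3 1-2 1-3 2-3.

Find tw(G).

A width-3 tree decomposition is:
Bags: B1 = {0, 1, 2, 3}
Tree: (single bag)
With just one bag of size 4, the width is 4 − 1 = 3, so tw(G) ≤ 3. On the other hand G contains the 4-clique {0, 1, 2, 3}. A clique must lie in a single bag of any decomposition, so no decomposition can have width below 3. Combining the bounds, tw(G) = 3.

3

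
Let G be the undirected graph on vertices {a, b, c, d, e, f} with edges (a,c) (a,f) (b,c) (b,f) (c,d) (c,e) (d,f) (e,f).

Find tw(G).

A width-2 tree decomposition is:
Bags: B1 = {c, e, f}  B2 = {b, c, f}  B3 = {c, d, f}  B4 = {a, c, f}
Tree: B1–B2, B2–B3, B3–B4
Each bag holds 3 vertices, so the decomposition has width 2, which upper-bounds the treewidth. The edges e–c–b–f–e form a cycle, so G is not a tree and its treewidth is at least 2. The upper and lower bounds meet at 2, so that is the treewidth.

2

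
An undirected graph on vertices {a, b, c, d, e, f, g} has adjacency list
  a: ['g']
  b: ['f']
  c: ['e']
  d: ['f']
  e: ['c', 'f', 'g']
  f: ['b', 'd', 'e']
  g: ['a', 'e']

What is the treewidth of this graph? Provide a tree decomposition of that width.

Each bag holds 2 vertices, so the decomposition has width 1, which upper-bounds the treewidth. G has an edge, so its treewidth is at least 1. Hence tw(G) = 1 exactly.

Treewidth 1.
One optimal decomposition is:
Bags: B1 = {d, f}  B2 = {e, f}  B3 = {b, f}  B4 = {e, g}  B5 = {a, g}  B6 = {c, e}
Tree: B1–B2, B1–B3, B2–B4, B4–B5, B4–B6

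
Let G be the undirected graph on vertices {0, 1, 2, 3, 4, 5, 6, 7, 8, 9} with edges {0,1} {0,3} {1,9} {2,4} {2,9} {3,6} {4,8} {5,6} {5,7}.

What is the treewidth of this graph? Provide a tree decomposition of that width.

Treewidth 1.
One such decomposition:
Bags: B1 = {4, 8}  B2 = {2, 4}  B3 = {2, 9}  B4 = {1, 9}  B5 = {0, 1}  B6 = {0, 3}  B7 = {3, 6}  B8 = {5, 6}  B9 = {5, 7}
Tree: B1–B2, B2–B3, B3–B4, B4–B5, B5–B6, B6–B7, B7–B8, B8–B9

Every bag has size at most 2, so the width is 2 − 1 = 1 and tw(G) ≤ 1. Since G has at least one edge (e.g. 8–4), it is not an edgeless graph, so tw(G) ≥ 1. The upper and lower bounds meet at 1, so that is the treewidth.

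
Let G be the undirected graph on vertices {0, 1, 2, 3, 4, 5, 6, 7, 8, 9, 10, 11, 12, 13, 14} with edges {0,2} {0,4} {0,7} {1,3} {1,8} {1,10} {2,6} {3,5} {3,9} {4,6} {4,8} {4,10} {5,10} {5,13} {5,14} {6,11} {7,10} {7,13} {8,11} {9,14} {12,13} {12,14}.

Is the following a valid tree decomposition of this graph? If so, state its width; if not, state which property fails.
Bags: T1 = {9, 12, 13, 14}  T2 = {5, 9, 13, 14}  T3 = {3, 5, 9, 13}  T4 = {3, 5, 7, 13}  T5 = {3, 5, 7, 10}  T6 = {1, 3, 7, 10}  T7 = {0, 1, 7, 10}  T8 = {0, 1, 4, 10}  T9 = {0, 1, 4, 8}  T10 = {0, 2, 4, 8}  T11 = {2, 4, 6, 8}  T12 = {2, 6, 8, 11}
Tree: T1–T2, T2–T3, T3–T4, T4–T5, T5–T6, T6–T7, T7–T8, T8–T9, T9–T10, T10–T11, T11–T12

Yes; width 3.

Every vertex of G appears in some bag (union = {0, 1, 2, 3, 4, 5, 6, 7, 8, 9, 10, 11, 12, 13, 14}); every edge is covered by a bag; and for each vertex v the set of bags containing v is connected in the bag tree. The decomposition is therefore valid. The largest bag has 4 vertices, so the width is 3.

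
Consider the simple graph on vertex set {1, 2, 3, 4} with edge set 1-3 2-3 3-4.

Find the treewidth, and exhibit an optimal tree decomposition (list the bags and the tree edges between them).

Treewidth 1.
One such decomposition:
Bags: B1 = {1, 3}  B2 = {3, 4}  B3 = {2, 3}
Tree: B1–B2, B2–B3

Every bag has size at most 2, so the width is 2 − 1 = 1 and tw(G) ≤ 1. Since G has at least one edge (e.g. 1–3), it is not an edgeless graph, so tw(G) ≥ 1. Therefore the treewidth is 1.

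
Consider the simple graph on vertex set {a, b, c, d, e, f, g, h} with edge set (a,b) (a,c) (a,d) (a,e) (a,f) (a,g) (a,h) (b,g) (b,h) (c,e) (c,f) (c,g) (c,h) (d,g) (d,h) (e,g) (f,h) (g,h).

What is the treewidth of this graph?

A width-3 tree decomposition is:
Bags: B1 = {a, c, g, h}  B2 = {a, b, g, h}  B3 = {a, d, g, h}  B4 = {a, c, f, h}  B5 = {a, c, e, g}
Tree: B1–B2, B2–B3, B1–B4, B1–B5
Each bag holds 4 vertices, so the decomposition has width 3, which upper-bounds the treewidth. Conversely, {a, c, e, g} is a clique of size 4, and the vertices of any clique must share a bag in every tree decomposition; so some bag has ≥ 4 vertices and tw(G) ≥ 3. The upper and lower bounds meet at 3, so that is the treewidth.

3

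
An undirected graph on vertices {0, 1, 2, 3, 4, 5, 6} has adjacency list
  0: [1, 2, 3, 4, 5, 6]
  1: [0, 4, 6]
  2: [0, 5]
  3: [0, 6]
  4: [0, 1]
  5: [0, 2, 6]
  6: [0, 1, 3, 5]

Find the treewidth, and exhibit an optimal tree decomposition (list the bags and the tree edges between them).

Each bag holds 3 vertices, so the decomposition has width 2, which upper-bounds the treewidth. On the other hand G contains the 3-clique {0, 2, 5}. A clique must lie in a single bag of any decomposition, so no decomposition can have width below 2. Combining the bounds, tw(G) = 2.

Treewidth 2.
One such decomposition:
Bags: B1 = {0, 1, 6}  B2 = {0, 3, 6}  B3 = {0, 1, 4}  B4 = {0, 5, 6}  B5 = {0, 2, 5}
Tree: B1–B2, B1–B3, B1–B4, B4–B5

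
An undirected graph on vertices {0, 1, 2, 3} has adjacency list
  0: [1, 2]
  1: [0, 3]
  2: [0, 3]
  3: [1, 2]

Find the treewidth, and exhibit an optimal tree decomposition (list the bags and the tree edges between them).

Treewidth 2.
One such decomposition:
Bags: B1 = {0, 1, 2}  B2 = {1, 2, 3}
Tree: B1–B2

The largest bag has 3 vertices, giving width 2; this decomposition certifies tw(G) ≤ 2. The edges 1–0–2–3–1 form a cycle, so G is not a tree and its treewidth is at least 2. Hence tw(G) = 2 exactly.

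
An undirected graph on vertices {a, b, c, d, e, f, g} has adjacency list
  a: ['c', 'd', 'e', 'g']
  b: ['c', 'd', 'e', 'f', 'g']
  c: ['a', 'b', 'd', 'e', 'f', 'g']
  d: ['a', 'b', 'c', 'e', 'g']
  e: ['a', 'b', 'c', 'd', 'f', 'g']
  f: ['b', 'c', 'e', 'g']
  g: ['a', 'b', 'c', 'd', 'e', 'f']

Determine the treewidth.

A width-4 tree decomposition is:
Bags: B1 = {a, c, d, e, g}  B2 = {b, c, d, e, g}  B3 = {b, c, e, f, g}
Tree: B1–B2, B2–B3
The largest bag has 5 vertices, giving width 4; this decomposition certifies tw(G) ≤ 4. Conversely, {a, c, d, e, g} is a clique of size 5, and the vertices of any clique must share a bag in every tree decomposition; so some bag has ≥ 5 vertices and tw(G) ≥ 4. Therefore the treewidth is 4.

4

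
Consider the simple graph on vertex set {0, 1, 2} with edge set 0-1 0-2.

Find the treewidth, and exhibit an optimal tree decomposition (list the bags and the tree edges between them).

Every bag has size at most 2, so the width is 2 − 1 = 1 and tw(G) ≤ 1. Since G has at least one edge (e.g. 0–1), it is not an edgeless graph, so tw(G) ≥ 1. Hence tw(G) = 1 exactly.

Treewidth 1.
One optimal decomposition is:
Bags: B1 = {0, 1}  B2 = {0, 2}
Tree: B1–B2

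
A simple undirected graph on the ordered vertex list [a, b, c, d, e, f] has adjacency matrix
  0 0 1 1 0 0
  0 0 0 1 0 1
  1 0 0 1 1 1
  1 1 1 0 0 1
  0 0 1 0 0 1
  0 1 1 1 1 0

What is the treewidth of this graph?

2

A width-2 tree decomposition is:
Bags: B1 = {c, d, f}  B2 = {b, d, f}  B3 = {a, c, d}  B4 = {c, e, f}
Tree: B1–B2, B1–B3, B1–B4
The largest bag has 3 vertices, giving width 2; this decomposition certifies tw(G) ≤ 2. On the other hand G contains the 3-clique {a, c, d}. A clique must lie in a single bag of any decomposition, so no decomposition can have width below 2. Hence tw(G) = 2 exactly.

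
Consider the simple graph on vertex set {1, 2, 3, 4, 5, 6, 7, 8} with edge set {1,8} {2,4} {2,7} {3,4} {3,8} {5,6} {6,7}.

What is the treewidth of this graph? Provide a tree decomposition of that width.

Each bag holds 2 vertices, so the decomposition has width 1, which upper-bounds the treewidth. G has an edge, so its treewidth is at least 1. The upper and lower bounds meet at 1, so that is the treewidth.

Treewidth 1.
Bags: B1 = {1, 8}  B2 = {3, 8}  B3 = {3, 4}  B4 = {2, 4}  B5 = {2, 7}  B6 = {6, 7}  B7 = {5, 6}
Tree: B1–B2, B2–B3, B3–B4, B4–B5, B5–B6, B6–B7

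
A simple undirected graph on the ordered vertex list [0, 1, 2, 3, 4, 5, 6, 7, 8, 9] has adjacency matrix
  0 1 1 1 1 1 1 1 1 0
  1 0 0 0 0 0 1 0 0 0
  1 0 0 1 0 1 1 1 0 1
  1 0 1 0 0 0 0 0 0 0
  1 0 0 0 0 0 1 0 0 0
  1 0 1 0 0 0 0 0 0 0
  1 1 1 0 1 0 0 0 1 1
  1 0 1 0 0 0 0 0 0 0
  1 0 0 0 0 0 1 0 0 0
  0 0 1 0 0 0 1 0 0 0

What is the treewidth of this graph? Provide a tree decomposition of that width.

Each bag holds 3 vertices, so the decomposition has width 2, which upper-bounds the treewidth. Conversely, {0, 6, 8} is a clique of size 3, and the vertices of any clique must share a bag in every tree decomposition; so some bag has ≥ 3 vertices and tw(G) ≥ 2. Combining the bounds, tw(G) = 2.

Treewidth 2.
One optimal decomposition is:
Bags: B1 = {0, 2, 6}  B2 = {0, 2, 7}  B3 = {0, 6, 8}  B4 = {2, 6, 9}  B5 = {0, 4, 6}  B6 = {0, 1, 6}  B7 = {0, 2, 5}  B8 = {0, 2, 3}
Tree: B1–B2, B1–B3, B1–B4, B3–B5, B5–B6, B1–B7, B2–B8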